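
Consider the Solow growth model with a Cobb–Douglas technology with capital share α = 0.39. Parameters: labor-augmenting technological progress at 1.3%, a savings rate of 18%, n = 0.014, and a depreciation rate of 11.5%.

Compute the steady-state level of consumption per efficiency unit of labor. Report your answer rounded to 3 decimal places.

c* = 0.954

At the steady state, Δk = 0, so s·k^α = (n + g + δ)·k.
Rearranging, k^(1−α) = s / (n + g + δ).
k^0.61 = 0.18 / (0.014 + 0.013 + 0.115) = 0.18 / 0.142 = 1.2676
k* = 1.2676^(1/0.61) ≈ 1.4751
y* = (k*)^α = 1.4751^0.39 ≈ 1.1637
c* = (1 − s)·y* = (1 − 0.18) × 1.1637 ≈ 0.9542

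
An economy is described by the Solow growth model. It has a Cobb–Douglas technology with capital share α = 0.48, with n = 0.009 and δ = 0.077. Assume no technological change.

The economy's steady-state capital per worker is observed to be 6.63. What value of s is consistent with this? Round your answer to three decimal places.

s ≈ 0.230

Steady state requires s·f(k) = (n + δ)·k, i.e. s·k^α = (n + δ)·k.
So s / (n + δ) = (k*)^(1−α) = 6.63^0.52 = 2.6742.
Therefore s = 2.6742 × (n + δ) = 2.6742 × 0.086 = 0.2300.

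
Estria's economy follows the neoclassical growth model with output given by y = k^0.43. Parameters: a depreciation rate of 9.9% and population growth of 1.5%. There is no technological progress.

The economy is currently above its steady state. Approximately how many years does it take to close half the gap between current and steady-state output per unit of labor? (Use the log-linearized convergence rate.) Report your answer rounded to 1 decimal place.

Near the steady state the convergence rate is λ = (1 − α)(n + δ).
λ = (1 − 0.43) × 0.114 = 0.57 × 0.114 = 0.06498
Half-life = ln 2 / λ = 0.6931 / 0.06498 ≈ 10.67 years

t_½ ≈ 10.7 years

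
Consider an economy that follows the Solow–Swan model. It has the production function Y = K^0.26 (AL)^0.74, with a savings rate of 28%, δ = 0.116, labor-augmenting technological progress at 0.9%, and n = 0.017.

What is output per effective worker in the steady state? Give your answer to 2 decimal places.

At the steady state, Δk = 0, so s·k^α = (n + g + δ)·k.
Dividing both sides by k: k^(1−α) = s / (n + g + δ).
k^0.74 = 0.28 / (0.017 + 0.009 + 0.116) = 0.28 / 0.142 = 1.9718
k* = 1.9718^(1/0.74) ≈ 2.5030
y* = (k*)^α = 2.5030^0.26 ≈ 1.2694

y* = 1.27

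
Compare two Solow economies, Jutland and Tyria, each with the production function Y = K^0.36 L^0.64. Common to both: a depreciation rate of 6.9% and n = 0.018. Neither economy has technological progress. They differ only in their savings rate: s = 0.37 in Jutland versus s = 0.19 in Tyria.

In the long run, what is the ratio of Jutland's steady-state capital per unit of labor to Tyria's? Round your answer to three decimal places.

Steady-state k* = [s/(n + δ)]^(1/(1−α)), so the ratio is [ (s_J/(n + δ)_J) / (s_T/(n + δ)_T) ]^1.5625.
s_J/(n + δ)_J = 0.37/0.087 = 4.2529; s_T/(n + δ)_T = 0.19/0.087 = 2.1839.
Ratio = (4.2529/2.1839)^1.5625 = 1.9474^1.5625 ≈ 2.8332

ratio ≈ 2.833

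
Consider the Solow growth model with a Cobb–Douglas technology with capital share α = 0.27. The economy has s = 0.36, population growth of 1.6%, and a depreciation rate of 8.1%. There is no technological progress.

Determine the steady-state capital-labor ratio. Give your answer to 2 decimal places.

k* ≈ 6.03

Steady state requires s·f(k) = (n + δ)·k, i.e. s·k^α = (n + δ)·k.
Rearranging, k^(1−α) = s / (n + δ).
k^0.73 = 0.36 / (0.016 + 0.081) = 0.36 / 0.097 = 3.7113
k* = 3.7113^(1/0.73) ≈ 6.0280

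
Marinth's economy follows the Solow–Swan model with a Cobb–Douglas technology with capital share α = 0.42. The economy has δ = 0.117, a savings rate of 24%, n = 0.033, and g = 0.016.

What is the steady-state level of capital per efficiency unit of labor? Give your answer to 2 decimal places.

k* = 1.89

Steady state requires s·f(k) = (n + g + δ)·k, i.e. s·k^α = (n + g + δ)·k.
Rearranging, k^(1−α) = s / (n + g + δ).
k^0.58 = 0.24 / (0.033 + 0.016 + 0.117) = 0.24 / 0.166 = 1.4458
k* = 1.4458^(1/0.58) ≈ 1.8882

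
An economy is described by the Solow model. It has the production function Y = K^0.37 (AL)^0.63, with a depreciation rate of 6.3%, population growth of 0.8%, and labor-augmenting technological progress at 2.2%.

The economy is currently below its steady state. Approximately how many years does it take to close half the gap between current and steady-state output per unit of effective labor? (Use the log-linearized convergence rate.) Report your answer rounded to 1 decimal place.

Near the steady state the convergence rate is λ = (1 − α)(n + g + δ).
λ = (1 − 0.37) × 0.093 = 0.63 × 0.093 = 0.05859
Half-life = ln 2 / λ = 0.6931 / 0.05859 ≈ 11.83 years

t_½ ≈ 11.8 years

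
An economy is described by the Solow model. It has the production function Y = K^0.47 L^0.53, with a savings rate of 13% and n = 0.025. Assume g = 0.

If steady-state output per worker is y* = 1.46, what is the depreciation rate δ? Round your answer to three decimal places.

δ ≈ 0.060

In steady state, investment equals break-even investment: s·k^α = (n + δ)·k.
Since y* = [s/(n + δ)]^(α/(1−α)), we have s/(n + δ) = (y*)^((1−α)/α) = 1.46^1.1277 = 1.5323.
Therefore n + δ = s / 1.5323 = 0.13 / 1.5323 = 0.0848, so δ = 0.0848 − 0.025 = 0.0598.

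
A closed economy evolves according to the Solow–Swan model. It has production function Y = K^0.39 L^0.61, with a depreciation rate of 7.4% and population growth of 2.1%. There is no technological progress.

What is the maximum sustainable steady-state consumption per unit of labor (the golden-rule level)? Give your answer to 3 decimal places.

At the golden rule, f'(k) = n + δ, so α·k^(α−1) = n + δ and k_gold = (α/(n + δ))^(1/(1−α)).
k_gold = (0.39/0.095)^(1/0.61) = 4.1053^1.6393 ≈ 10.1264
c_gold = f(k_gold) − (n + δ)·k_gold = 2.4668 − 0.095×10.1264 ≈ 1.5048

c_gold ≈ 1.505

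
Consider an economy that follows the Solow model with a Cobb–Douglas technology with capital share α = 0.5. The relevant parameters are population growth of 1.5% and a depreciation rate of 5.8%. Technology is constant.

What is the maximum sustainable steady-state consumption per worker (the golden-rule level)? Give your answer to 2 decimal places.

At the golden rule, f'(k) = n + δ, so α·k^(α−1) = n + δ and k_gold = (α/(n + δ))^(1/(1−α)).
k_gold = (0.5/0.073)^(1/0.5) = 6.8493^2 ≈ 46.9129
c_gold = f(k_gold) − (n + δ)·k_gold = 6.8493 − 0.073×46.9129 ≈ 3.4247

c_gold ≈ 3.42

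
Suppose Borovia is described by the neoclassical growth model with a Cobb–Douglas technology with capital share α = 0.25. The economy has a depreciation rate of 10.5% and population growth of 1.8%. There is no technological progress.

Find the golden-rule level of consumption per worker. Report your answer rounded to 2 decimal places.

At the golden rule, f'(k) = n + δ, so α·k^(α−1) = n + δ and k_gold = (α/(n + δ))^(1/(1−α)).
k_gold = (0.25/0.123)^(1/0.75) = 2.0325^1.3333 ≈ 2.5745
c_gold = f(k_gold) − (n + δ)·k_gold = 1.2667 − 0.123×2.5745 ≈ 0.9500

c_gold ≈ 0.95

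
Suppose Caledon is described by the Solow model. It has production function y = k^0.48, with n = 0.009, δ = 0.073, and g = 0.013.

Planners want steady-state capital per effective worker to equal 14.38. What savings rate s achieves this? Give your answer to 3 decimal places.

In steady state, investment equals break-even investment: s·k^α = (n + g + δ)·k.
So s / (n + g + δ) = (k*)^(1−α) = 14.38^0.52 = 3.9998.
Therefore s = 3.9998 × (n + g + δ) = 3.9998 × 0.095 = 0.3800.

s ≈ 0.380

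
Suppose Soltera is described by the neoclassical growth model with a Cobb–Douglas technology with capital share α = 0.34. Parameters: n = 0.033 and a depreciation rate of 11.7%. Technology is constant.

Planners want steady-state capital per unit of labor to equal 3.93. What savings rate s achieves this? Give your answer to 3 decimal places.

s ≈ 0.370

At the steady state, Δk = 0, so s·k^α = (n + δ)·k.
So s / (n + δ) = (k*)^(1−α) = 3.93^0.66 = 2.4677.
Therefore s = 2.4677 × (n + δ) = 2.4677 × 0.150 = 0.3702.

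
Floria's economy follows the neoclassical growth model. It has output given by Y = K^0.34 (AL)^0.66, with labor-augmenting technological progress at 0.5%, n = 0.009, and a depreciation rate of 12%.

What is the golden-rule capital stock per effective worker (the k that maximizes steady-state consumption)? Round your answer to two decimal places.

The golden rule sets f'(k) = n + g + δ, i.e. α·k^(α−1) = n + g + δ.
So k^(1−α) = α / (n + g + δ) = 0.34 / 0.134 = 2.5373.
k_gold = 2.5373^(1/0.66) ≈ 4.0991

k_gold ≈ 4.10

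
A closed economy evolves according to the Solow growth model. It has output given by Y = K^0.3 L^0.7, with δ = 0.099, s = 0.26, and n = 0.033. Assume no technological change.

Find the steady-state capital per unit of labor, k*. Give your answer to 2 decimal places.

In steady state, investment equals break-even investment: s·k^α = (n + δ)·k.
Rearranging, k^(1−α) = s / (n + δ).
k^0.7 = 0.26 / (0.033 + 0.099) = 0.26 / 0.132 = 1.9697
k* = 1.9697^(1/0.7) ≈ 2.6337

k* ≈ 2.63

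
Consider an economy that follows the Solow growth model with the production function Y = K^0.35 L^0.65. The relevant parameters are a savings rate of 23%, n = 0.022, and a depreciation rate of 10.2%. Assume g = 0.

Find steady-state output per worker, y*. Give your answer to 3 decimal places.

Steady state requires s·f(k) = (n + δ)·k, i.e. s·k^α = (n + δ)·k.
Rearranging, k^(1−α) = s / (n + δ).
k^0.65 = 0.23 / (0.022 + 0.102) = 0.23 / 0.124 = 1.8548
k* = 1.8548^(1/0.65) ≈ 2.5868
y* = (k*)^α = 2.5868^0.35 ≈ 1.3947

y* = 1.395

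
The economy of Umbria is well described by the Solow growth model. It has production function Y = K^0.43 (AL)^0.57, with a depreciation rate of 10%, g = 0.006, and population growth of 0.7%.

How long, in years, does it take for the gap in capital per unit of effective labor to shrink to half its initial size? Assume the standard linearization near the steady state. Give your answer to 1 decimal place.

Near the steady state the convergence rate is λ = (1 − α)(n + g + δ).
λ = (1 − 0.43) × 0.113 = 0.57 × 0.113 = 0.06441
Half-life = ln 2 / λ = 0.6931 / 0.06441 ≈ 10.76 years

t_½ ≈ 10.8 years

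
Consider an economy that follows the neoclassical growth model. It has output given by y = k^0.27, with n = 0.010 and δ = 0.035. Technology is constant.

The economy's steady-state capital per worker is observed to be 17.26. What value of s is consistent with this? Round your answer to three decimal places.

At the steady state, Δk = 0, so s·k^α = (n + δ)·k.
So s / (n + δ) = (k*)^(1−α) = 17.26^0.73 = 7.9991.
Therefore s = 7.9991 × (n + δ) = 7.9991 × 0.045 = 0.3600.

s ≈ 0.360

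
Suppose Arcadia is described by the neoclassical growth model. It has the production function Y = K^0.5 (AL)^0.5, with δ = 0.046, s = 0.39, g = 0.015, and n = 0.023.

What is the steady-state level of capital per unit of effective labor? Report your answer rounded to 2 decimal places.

k* ≈ 21.56

Steady state requires s·f(k) = (n + g + δ)·k, i.e. s·k^α = (n + g + δ)·k.
Rearranging, k^(1−α) = s / (n + g + δ).
k^0.5 = 0.39 / (0.023 + 0.015 + 0.046) = 0.39 / 0.084 = 4.6429
k* = 4.6429^(1/0.5) ≈ 21.5565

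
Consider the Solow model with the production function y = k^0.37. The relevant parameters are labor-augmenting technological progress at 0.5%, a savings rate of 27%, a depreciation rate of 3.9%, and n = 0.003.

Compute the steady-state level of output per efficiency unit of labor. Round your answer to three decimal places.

In steady state, investment equals break-even investment: s·k^α = (n + g + δ)·k.
Dividing both sides by k: k^(1−α) = s / (n + g + δ).
k^0.63 = 0.27 / (0.003 + 0.005 + 0.039) = 0.27 / 0.047 = 5.7447
k* = 5.7447^(1/0.63) ≈ 16.0393
y* = (k*)^α = 16.0393^0.37 ≈ 2.7920

y* ≈ 2.792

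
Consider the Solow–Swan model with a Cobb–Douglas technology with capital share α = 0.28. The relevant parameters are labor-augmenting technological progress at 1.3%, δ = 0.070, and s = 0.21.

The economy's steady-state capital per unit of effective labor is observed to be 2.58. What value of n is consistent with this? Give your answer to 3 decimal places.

n ≈ 0.023

At the steady state, Δk = 0, so s·k^α = (n + g + δ)·k.
So s / (n + g + δ) = (k*)^(1−α) = 2.58^0.72 = 1.9786.
Therefore n + g + δ = s / 1.9786 = 0.21 / 1.9786 = 0.1061, so n = 0.1061 − 0.083 = 0.0231.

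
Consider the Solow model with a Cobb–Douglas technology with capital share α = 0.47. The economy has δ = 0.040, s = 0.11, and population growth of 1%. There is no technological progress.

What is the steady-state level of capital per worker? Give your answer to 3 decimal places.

In steady state, investment equals break-even investment: s·k^α = (n + δ)·k.
Dividing both sides by k: k^(1−α) = s / (n + δ).
k^0.53 = 0.11 / (0.010 + 0.040) = 0.11 / 0.050 = 2.2000
k* = 2.2000^(1/0.53) ≈ 4.4267

k* ≈ 4.427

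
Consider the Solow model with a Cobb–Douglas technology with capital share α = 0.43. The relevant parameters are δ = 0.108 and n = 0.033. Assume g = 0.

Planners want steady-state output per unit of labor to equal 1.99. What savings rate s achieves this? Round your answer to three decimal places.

In steady state, investment equals break-even investment: s·k^α = (n + δ)·k.
Since y* = [s/(n + δ)]^(α/(1−α)), we have s/(n + δ) = (y*)^((1−α)/α) = 1.99^1.3256 = 2.4898.
Therefore s = 2.4898 × (n + δ) = 2.4898 × 0.141 = 0.3511.

s ≈ 0.351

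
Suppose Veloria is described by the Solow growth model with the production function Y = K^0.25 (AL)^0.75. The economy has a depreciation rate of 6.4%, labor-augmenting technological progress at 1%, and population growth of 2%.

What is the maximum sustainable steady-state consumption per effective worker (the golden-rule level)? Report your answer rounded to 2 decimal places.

At the golden rule, f'(k) = n + g + δ, so α·k^(α−1) = n + g + δ and k_gold = (α/(n + g + δ))^(1/(1−α)).
k_gold = (0.25/0.094)^(1/0.75) = 2.6596^1.3333 ≈ 3.6847
c_gold = f(k_gold) − (n + g + δ)·k_gold = 1.3855 − 0.094×3.6847 ≈ 1.0391

c_gold ≈ 1.04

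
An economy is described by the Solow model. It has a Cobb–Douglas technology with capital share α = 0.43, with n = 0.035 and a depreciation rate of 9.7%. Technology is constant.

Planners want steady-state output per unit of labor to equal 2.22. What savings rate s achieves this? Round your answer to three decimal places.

In steady state, investment equals break-even investment: s·k^α = (n + δ)·k.
Since y* = [s/(n + δ)]^(α/(1−α)), we have s/(n + δ) = (y*)^((1−α)/α) = 2.22^1.3256 = 2.8782.
Therefore s = 2.8782 × (n + δ) = 2.8782 × 0.132 = 0.3799.

s ≈ 0.380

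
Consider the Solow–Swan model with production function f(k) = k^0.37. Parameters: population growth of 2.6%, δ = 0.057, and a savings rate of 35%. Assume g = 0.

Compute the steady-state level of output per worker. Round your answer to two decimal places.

y* ≈ 2.33

In steady state, investment equals break-even investment: s·k^α = (n + δ)·k.
Rearranging, k^(1−α) = s / (n + δ).
k^0.63 = 0.35 / (0.026 + 0.057) = 0.35 / 0.083 = 4.2169
k* = 4.2169^(1/0.63) ≈ 9.8187
y* = (k*)^α = 9.8187^0.37 ≈ 2.3284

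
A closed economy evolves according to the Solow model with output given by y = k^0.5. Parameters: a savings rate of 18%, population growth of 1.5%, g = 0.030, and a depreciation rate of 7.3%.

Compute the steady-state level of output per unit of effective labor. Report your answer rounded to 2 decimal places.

Steady state requires s·f(k) = (n + g + δ)·k, i.e. s·k^α = (n + g + δ)·k.
Dividing both sides by k: k^(1−α) = s / (n + g + δ).
k^0.5 = 0.18 / (0.015 + 0.030 + 0.073) = 0.18 / 0.118 = 1.5254
k* = 1.5254^(1/0.5) ≈ 2.3268
y* = (k*)^α = 2.3268^0.5 ≈ 1.5254

y* ≈ 1.53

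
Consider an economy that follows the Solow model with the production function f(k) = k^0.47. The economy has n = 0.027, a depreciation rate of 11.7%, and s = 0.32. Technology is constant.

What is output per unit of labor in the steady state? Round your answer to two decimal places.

y* ≈ 2.03

Steady state requires s·f(k) = (n + δ)·k, i.e. s·k^α = (n + δ)·k.
Rearranging, k^(1−α) = s / (n + δ).
k^0.53 = 0.32 / (0.027 + 0.117) = 0.32 / 0.144 = 2.2222
k* = 2.2222^(1/0.53) ≈ 4.5114
y* = (k*)^α = 4.5114^0.47 ≈ 2.0301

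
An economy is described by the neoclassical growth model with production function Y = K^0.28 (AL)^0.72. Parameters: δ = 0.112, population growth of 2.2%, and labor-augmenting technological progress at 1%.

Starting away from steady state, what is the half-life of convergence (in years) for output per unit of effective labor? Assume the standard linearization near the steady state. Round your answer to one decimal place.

t_½ ≈ 6.7 years

Near the steady state the convergence rate is λ = (1 − α)(n + g + δ).
λ = (1 − 0.28) × 0.144 = 0.72 × 0.144 = 0.10368
Half-life = ln 2 / λ = 0.6931 / 0.10368 ≈ 6.68 years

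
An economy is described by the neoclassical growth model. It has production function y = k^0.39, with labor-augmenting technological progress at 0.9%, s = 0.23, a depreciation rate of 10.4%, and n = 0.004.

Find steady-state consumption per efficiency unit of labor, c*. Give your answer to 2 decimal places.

At the steady state, Δk = 0, so s·k^α = (n + g + δ)·k.
Dividing both sides by k: k^(1−α) = s / (n + g + δ).
k^0.61 = 0.23 / (0.004 + 0.009 + 0.104) = 0.23 / 0.117 = 1.9658
k* = 1.9658^(1/0.61) ≈ 3.0284
y* = (k*)^α = 3.0284^0.39 ≈ 1.5405
c* = (1 − s)·y* = (1 − 0.23) × 1.5405 ≈ 1.1862

c* ≈ 1.19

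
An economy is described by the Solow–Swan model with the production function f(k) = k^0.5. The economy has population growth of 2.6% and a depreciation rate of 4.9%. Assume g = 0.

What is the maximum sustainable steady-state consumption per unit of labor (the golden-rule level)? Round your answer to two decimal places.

At the golden rule, f'(k) = n + δ, so α·k^(α−1) = n + δ and k_gold = (α/(n + δ))^(1/(1−α)).
k_gold = (0.5/0.075)^(1/0.5) = 6.6667^2 ≈ 44.4449
c_gold = f(k_gold) − (n + δ)·k_gold = 6.6667 − 0.075×44.4449 ≈ 3.3333

c_gold ≈ 3.33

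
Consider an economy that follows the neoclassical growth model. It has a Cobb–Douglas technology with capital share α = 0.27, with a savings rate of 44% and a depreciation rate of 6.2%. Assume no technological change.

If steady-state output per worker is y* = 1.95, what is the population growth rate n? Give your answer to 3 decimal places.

n ≈ 0.010

In steady state, investment equals break-even investment: s·k^α = (n + δ)·k.
Since y* = [s/(n + δ)]^(α/(1−α)), we have s/(n + δ) = (y*)^((1−α)/α) = 1.95^2.7037 = 6.0837.
Therefore n + δ = s / 6.0837 = 0.44 / 6.0837 = 0.0723, so n = 0.0723 − 0.062 = 0.0103.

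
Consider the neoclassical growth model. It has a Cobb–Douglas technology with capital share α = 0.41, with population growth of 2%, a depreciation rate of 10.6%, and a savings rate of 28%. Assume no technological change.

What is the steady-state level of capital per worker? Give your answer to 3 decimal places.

k* = 3.871

In steady state, investment equals break-even investment: s·k^α = (n + δ)·k.
Rearranging, k^(1−α) = s / (n + δ).
k^0.59 = 0.28 / (0.020 + 0.106) = 0.28 / 0.126 = 2.2222
k* = 2.2222^(1/0.59) ≈ 3.8705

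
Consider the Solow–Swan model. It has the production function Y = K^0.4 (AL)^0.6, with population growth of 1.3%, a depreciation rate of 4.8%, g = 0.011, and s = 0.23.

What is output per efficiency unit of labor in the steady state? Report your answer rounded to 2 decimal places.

y* ≈ 2.17

Steady state requires s·f(k) = (n + g + δ)·k, i.e. s·k^α = (n + g + δ)·k.
Rearranging, k^(1−α) = s / (n + g + δ).
k^0.6 = 0.23 / (0.013 + 0.011 + 0.048) = 0.23 / 0.072 = 3.1944
k* = 3.1944^(1/0.6) ≈ 6.9287
y* = (k*)^α = 6.9287^0.4 ≈ 2.1690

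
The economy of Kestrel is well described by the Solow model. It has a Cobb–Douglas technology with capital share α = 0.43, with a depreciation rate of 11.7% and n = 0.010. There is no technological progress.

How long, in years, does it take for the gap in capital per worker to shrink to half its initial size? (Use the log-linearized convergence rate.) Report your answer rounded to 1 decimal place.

half-life ≈ 9.6 years

Near the steady state the convergence rate is λ = (1 − α)(n + δ).
λ = (1 − 0.43) × 0.127 = 0.57 × 0.127 = 0.07239
Half-life = ln 2 / λ = 0.6931 / 0.07239 ≈ 9.57 years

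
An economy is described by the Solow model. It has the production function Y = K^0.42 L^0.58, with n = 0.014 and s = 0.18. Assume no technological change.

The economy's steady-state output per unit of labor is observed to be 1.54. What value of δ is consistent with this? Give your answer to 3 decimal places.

δ ≈ 0.085

At the steady state, Δk = 0, so s·k^α = (n + δ)·k.
Since y* = [s/(n + δ)]^(α/(1−α)), we have s/(n + δ) = (y*)^((1−α)/α) = 1.54^1.381 = 1.8154.
Therefore n + δ = s / 1.8154 = 0.18 / 1.8154 = 0.0992, so δ = 0.0992 − 0.014 = 0.0852.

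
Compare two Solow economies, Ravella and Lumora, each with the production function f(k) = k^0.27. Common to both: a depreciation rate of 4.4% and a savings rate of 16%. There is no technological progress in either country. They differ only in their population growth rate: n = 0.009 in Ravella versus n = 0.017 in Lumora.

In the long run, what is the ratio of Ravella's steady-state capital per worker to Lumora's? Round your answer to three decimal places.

Steady-state k* = [s/(n + δ)]^(1/(1−α)), so the ratio is [ (s_R/(n + δ)_R) / (s_L/(n + δ)_L) ]^1.3699.
s_R/(n + δ)_R = 0.16/0.053 = 3.0189; s_L/(n + δ)_L = 0.16/0.061 = 2.6230.
Ratio = (3.0189/2.6230)^1.3699 = 1.1509^1.3699 ≈ 1.2123

k*_R / k*_L ≈ 1.212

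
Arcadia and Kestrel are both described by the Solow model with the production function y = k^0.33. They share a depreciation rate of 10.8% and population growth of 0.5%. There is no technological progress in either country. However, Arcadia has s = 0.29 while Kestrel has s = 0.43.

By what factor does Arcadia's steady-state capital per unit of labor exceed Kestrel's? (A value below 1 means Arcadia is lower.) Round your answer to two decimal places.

Steady-state k* = [s/(n + δ)]^(1/(1−α)), so the ratio is [ (s_A/(n + δ)_A) / (s_K/(n + δ)_K) ]^1.4925.
s_A/(n + δ)_A = 0.29/0.113 = 2.5664; s_K/(n + δ)_K = 0.43/0.113 = 3.8053.
Ratio = (2.5664/3.8053)^1.4925 = 0.6744^1.4925 ≈ 0.5555

ratio ≈ 0.56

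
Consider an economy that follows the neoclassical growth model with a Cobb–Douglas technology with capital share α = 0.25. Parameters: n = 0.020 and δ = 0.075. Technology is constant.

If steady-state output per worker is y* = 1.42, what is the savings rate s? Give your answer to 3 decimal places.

Steady state requires s·f(k) = (n + δ)·k, i.e. s·k^α = (n + δ)·k.
Since y* = [s/(n + δ)]^(α/(1−α)), we have s/(n + δ) = (y*)^((1−α)/α) = 1.42^3 = 2.8633.
Therefore s = 2.8633 × (n + δ) = 2.8633 × 0.095 = 0.2720.

s ≈ 0.272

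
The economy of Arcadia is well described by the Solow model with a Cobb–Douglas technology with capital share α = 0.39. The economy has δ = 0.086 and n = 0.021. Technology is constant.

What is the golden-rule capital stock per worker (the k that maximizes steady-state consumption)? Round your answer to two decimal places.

The golden rule sets f'(k) = n + δ, i.e. α·k^(α−1) = n + δ.
So k^(1−α) = α / (n + δ) = 0.39 / 0.107 = 3.6449.
k_gold = 3.6449^(1/0.61) ≈ 8.3329

k_gold ≈ 8.33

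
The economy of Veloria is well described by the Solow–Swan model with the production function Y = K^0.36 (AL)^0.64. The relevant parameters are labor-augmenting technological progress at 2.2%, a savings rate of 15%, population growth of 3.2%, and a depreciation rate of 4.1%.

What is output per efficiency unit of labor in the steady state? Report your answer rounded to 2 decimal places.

Steady state requires s·f(k) = (n + g + δ)·k, i.e. s·k^α = (n + g + δ)·k.
Rearranging, k^(1−α) = s / (n + g + δ).
k^0.64 = 0.15 / (0.032 + 0.022 + 0.041) = 0.15 / 0.095 = 1.5789
k* = 1.5789^(1/0.64) ≈ 2.0414
y* = (k*)^α = 2.0414^0.36 ≈ 1.2929

y* = 1.29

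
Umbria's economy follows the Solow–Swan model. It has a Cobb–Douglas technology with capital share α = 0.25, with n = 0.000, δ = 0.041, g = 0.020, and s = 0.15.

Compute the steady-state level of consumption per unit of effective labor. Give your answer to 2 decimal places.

In steady state, investment equals break-even investment: s·k^α = (n + g + δ)·k.
Rearranging, k^(1−α) = s / (n + g + δ).
k^0.75 = 0.15 / (0.000 + 0.020 + 0.041) = 0.15 / 0.061 = 2.4590
k* = 2.4590^(1/0.75) ≈ 3.3190
y* = (k*)^α = 3.3190^0.25 ≈ 1.3497
c* = (1 − s)·y* = (1 − 0.15) × 1.3497 ≈ 1.1472

c* ≈ 1.15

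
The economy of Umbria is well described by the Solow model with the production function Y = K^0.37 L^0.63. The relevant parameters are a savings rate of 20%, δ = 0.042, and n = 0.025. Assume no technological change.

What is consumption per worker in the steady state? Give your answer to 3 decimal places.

At the steady state, Δk = 0, so s·k^α = (n + δ)·k.
Dividing both sides by k: k^(1−α) = s / (n + δ).
k^0.63 = 0.20 / (0.025 + 0.042) = 0.20 / 0.067 = 2.9851
k* = 2.9851^(1/0.63) ≈ 5.6742
y* = (k*)^α = 5.6742^0.37 ≈ 1.9008
c* = (1 − s)·y* = (1 − 0.20) × 1.9008 ≈ 1.5206

c* = 1.521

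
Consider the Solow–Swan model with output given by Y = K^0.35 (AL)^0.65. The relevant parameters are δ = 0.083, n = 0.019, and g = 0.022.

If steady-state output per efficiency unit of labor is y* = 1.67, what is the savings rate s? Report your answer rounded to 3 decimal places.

s ≈ 0.321

In steady state, investment equals break-even investment: s·k^α = (n + g + δ)·k.
Since y* = [s/(n + g + δ)]^(α/(1−α)), we have s/(n + g + δ) = (y*)^((1−α)/α) = 1.67^1.8571 = 2.5918.
Therefore s = 2.5918 × (n + g + δ) = 2.5918 × 0.124 = 0.3214.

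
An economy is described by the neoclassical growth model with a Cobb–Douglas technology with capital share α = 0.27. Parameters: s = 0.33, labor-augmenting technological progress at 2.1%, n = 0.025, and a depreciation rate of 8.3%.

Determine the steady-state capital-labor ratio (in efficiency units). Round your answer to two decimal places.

k* ≈ 3.62

In steady state, investment equals break-even investment: s·k^α = (n + g + δ)·k.
Dividing both sides by k: k^(1−α) = s / (n + g + δ).
k^0.73 = 0.33 / (0.025 + 0.021 + 0.083) = 0.33 / 0.129 = 2.5581
k* = 2.5581^(1/0.73) ≈ 3.6207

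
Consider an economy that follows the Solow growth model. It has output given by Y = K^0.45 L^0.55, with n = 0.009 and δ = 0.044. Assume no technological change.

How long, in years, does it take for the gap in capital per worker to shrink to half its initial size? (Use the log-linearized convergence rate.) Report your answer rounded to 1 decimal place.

Near the steady state the convergence rate is λ = (1 − α)(n + δ).
λ = (1 − 0.45) × 0.053 = 0.55 × 0.053 = 0.02915
Half-life = ln 2 / λ = 0.6931 / 0.02915 ≈ 23.78 years

about 23.8 years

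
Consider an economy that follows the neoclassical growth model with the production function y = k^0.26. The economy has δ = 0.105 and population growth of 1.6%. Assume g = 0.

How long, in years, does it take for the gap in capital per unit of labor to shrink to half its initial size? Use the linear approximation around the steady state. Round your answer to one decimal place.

Near the steady state the convergence rate is λ = (1 − α)(n + δ).
λ = (1 − 0.26) × 0.121 = 0.74 × 0.121 = 0.08954
Half-life = ln 2 / λ = 0.6931 / 0.08954 ≈ 7.74 years

t_½ ≈ 7.7 years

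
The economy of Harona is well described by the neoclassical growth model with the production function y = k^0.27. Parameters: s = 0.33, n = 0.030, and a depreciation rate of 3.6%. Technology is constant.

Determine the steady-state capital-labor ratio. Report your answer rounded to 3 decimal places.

Steady state requires s·f(k) = (n + δ)·k, i.e. s·k^α = (n + δ)·k.
Dividing both sides by k: k^(1−α) = s / (n + δ).
k^0.73 = 0.33 / (0.030 + 0.036) = 0.33 / 0.066 = 5.0000
k* = 5.0000^(1/0.73) ≈ 9.0676

k* = 9.068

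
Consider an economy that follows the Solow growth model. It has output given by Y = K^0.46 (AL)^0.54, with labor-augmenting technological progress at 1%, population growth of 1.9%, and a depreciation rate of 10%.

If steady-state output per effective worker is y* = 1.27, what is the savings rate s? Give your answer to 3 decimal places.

s ≈ 0.171

At the steady state, Δk = 0, so s·k^α = (n + g + δ)·k.
Since y* = [s/(n + g + δ)]^(α/(1−α)), we have s/(n + g + δ) = (y*)^((1−α)/α) = 1.27^1.1739 = 1.3239.
Therefore s = 1.3239 × (n + g + δ) = 1.3239 × 0.129 = 0.1708.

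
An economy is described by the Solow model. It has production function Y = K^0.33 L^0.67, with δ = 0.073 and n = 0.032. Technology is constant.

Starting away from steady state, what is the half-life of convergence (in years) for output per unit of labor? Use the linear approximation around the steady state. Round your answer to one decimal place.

Near the steady state the convergence rate is λ = (1 − α)(n + δ).
λ = (1 − 0.33) × 0.105 = 0.67 × 0.105 = 0.07035
Half-life = ln 2 / λ = 0.6931 / 0.07035 ≈ 9.85 years

half-life ≈ 9.9 years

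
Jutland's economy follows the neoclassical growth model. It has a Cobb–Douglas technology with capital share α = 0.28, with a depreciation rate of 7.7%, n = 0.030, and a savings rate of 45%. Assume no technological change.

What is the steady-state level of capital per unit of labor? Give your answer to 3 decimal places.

k* = 7.352

In steady state, investment equals break-even investment: s·k^α = (n + δ)·k.
Dividing both sides by k: k^(1−α) = s / (n + δ).
k^0.72 = 0.45 / (0.030 + 0.077) = 0.45 / 0.107 = 4.2056
k* = 4.2056^(1/0.72) ≈ 7.3524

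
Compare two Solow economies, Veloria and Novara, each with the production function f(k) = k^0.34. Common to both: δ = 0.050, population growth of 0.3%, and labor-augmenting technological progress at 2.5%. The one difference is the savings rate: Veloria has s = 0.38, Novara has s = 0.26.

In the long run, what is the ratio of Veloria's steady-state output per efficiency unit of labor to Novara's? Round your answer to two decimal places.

ratio ≈ 1.22

Steady-state y* = [s/(n + g + δ)]^(α/(1−α)), so the ratio is [ (s_V/(n + g + δ)_V) / (s_N/(n + g + δ)_N) ]^0.5152.
s_V/(n + g + δ)_V = 0.38/0.078 = 4.8718; s_N/(n + g + δ)_N = 0.26/0.078 = 3.3333.
Ratio = (4.8718/3.3333)^0.5152 = 1.4616^0.5152 ≈ 1.2160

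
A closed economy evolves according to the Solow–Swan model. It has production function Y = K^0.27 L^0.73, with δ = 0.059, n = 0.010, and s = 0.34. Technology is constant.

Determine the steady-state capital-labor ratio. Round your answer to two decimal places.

k* = 8.89

In steady state, investment equals break-even investment: s·k^α = (n + δ)·k.
Rearranging, k^(1−α) = s / (n + δ).
k^0.73 = 0.34 / (0.010 + 0.059) = 0.34 / 0.069 = 4.9275
k* = 4.9275^(1/0.73) ≈ 8.8880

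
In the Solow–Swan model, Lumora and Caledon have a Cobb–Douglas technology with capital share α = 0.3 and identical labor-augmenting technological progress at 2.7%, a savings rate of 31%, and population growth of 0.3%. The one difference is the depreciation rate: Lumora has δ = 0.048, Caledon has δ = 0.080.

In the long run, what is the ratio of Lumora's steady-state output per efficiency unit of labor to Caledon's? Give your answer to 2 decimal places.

ratio ≈ 1.16

Steady-state y* = [s/(n + g + δ)]^(α/(1−α)), so the ratio is [ (s_L/(n + g + δ)_L) / (s_C/(n + g + δ)_C) ]^0.4286.
s_L/(n + g + δ)_L = 0.31/0.078 = 3.9744; s_C/(n + g + δ)_C = 0.31/0.110 = 2.8182.
Ratio = (3.9744/2.8182)^0.4286 = 1.4103^0.4286 ≈ 1.1588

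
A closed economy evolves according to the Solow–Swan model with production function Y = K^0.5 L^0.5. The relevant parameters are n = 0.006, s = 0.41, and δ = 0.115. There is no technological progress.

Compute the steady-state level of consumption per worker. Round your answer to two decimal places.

c* ≈ 2.00

In steady state, investment equals break-even investment: s·k^α = (n + δ)·k.
Rearranging, k^(1−α) = s / (n + δ).
k^0.5 = 0.41 / (0.006 + 0.115) = 0.41 / 0.121 = 3.3884
k* = 3.3884^(1/0.5) ≈ 11.4813
y* = (k*)^α = 11.4813^0.5 ≈ 3.3884
c* = (1 − s)·y* = (1 − 0.41) × 3.3884 ≈ 1.9992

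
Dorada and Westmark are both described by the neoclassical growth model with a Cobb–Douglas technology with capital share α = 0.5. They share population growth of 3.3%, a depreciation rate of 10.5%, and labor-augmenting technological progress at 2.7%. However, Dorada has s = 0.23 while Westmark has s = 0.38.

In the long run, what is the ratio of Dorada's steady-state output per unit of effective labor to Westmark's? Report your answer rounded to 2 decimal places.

Steady-state y* = [s/(n + g + δ)]^(α/(1−α)), so the ratio is [ (s_D/(n + g + δ)_D) / (s_W/(n + g + δ)_W) ]^1.
s_D/(n + g + δ)_D = 0.23/0.165 = 1.3939; s_W/(n + g + δ)_W = 0.38/0.165 = 2.3030.
Ratio = (1.3939/2.3030)^1 = 0.6053^1 ≈ 0.6053

ratio ≈ 0.61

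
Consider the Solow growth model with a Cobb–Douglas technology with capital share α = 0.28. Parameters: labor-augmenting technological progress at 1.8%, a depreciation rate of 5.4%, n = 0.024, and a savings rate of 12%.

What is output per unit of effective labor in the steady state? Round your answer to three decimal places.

In steady state, investment equals break-even investment: s·k^α = (n + g + δ)·k.
Rearranging, k^(1−α) = s / (n + g + δ).
k^0.72 = 0.12 / (0.024 + 0.018 + 0.054) = 0.12 / 0.096 = 1.2500
k* = 1.2500^(1/0.72) ≈ 1.3633
y* = (k*)^α = 1.3633^0.28 ≈ 1.0907

y* ≈ 1.091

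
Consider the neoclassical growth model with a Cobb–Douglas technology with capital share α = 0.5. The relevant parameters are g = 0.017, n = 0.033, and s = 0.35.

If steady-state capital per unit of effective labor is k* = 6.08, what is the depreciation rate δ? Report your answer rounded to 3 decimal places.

In steady state, investment equals break-even investment: s·k^α = (n + g + δ)·k.
So s / (n + g + δ) = (k*)^(1−α) = 6.08^0.5 = 2.4658.
Therefore n + g + δ = s / 2.4658 = 0.35 / 2.4658 = 0.1419, so δ = 0.1419 − 0.050 = 0.0919.

δ ≈ 0.092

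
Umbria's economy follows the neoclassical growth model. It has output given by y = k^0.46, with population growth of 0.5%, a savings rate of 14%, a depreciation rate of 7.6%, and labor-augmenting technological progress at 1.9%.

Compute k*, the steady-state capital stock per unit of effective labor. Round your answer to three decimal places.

k* = 1.865

At the steady state, Δk = 0, so s·k^α = (n + g + δ)·k.
Dividing both sides by k: k^(1−α) = s / (n + g + δ).
k^0.54 = 0.14 / (0.005 + 0.019 + 0.076) = 0.14 / 0.100 = 1.4000
k* = 1.4000^(1/0.54) ≈ 1.8647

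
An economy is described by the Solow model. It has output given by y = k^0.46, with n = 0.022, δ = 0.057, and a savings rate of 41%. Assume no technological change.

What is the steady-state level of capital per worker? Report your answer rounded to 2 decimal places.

At the steady state, Δk = 0, so s·k^α = (n + δ)·k.
Dividing both sides by k: k^(1−α) = s / (n + δ).
k^0.54 = 0.41 / (0.022 + 0.057) = 0.41 / 0.079 = 5.1899
k* = 5.1899^(1/0.54) ≈ 21.1042

k* ≈ 21.10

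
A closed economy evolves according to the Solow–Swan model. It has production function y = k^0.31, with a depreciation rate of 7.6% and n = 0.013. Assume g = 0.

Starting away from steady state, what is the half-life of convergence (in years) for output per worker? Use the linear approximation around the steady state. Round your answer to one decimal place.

half-life ≈ 11.3 years

Near the steady state the convergence rate is λ = (1 − α)(n + δ).
λ = (1 − 0.31) × 0.089 = 0.69 × 0.089 = 0.06141
Half-life = ln 2 / λ = 0.6931 / 0.06141 ≈ 11.29 years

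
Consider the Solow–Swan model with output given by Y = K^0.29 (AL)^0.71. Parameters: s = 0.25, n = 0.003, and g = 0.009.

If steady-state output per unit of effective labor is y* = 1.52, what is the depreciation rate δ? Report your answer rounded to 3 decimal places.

Steady state requires s·f(k) = (n + g + δ)·k, i.e. s·k^α = (n + g + δ)·k.
Since y* = [s/(n + g + δ)]^(α/(1−α)), we have s/(n + g + δ) = (y*)^((1−α)/α) = 1.52^2.4483 = 2.7875.
Therefore n + g + δ = s / 2.7875 = 0.25 / 2.7875 = 0.0897, so δ = 0.0897 − 0.012 = 0.0777.

δ ≈ 0.078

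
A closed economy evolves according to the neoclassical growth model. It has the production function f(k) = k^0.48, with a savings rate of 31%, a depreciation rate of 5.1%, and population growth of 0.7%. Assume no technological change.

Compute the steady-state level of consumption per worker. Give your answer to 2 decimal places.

At the steady state, Δk = 0, so s·k^α = (n + δ)·k.
Rearranging, k^(1−α) = s / (n + δ).
k^0.52 = 0.31 / (0.007 + 0.051) = 0.31 / 0.058 = 5.3448
k* = 5.3448^(1/0.52) ≈ 25.1112
y* = (k*)^α = 25.1112^0.48 ≈ 4.6983
c* = (1 − s)·y* = (1 − 0.31) × 4.6983 ≈ 3.2418

c* ≈ 3.24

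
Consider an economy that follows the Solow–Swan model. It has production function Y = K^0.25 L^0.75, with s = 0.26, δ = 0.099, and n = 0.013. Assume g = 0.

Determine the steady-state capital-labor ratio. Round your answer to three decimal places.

k* ≈ 3.074

At the steady state, Δk = 0, so s·k^α = (n + δ)·k.
Dividing both sides by k: k^(1−α) = s / (n + δ).
k^0.75 = 0.26 / (0.013 + 0.099) = 0.26 / 0.112 = 2.3214
k* = 2.3214^(1/0.75) ≈ 3.0737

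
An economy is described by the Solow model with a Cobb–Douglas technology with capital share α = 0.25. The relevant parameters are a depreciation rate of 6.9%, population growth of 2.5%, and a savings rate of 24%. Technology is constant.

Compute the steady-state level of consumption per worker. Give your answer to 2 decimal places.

Steady state requires s·f(k) = (n + δ)·k, i.e. s·k^α = (n + δ)·k.
Dividing both sides by k: k^(1−α) = s / (n + δ).
k^0.75 = 0.24 / (0.025 + 0.069) = 0.24 / 0.094 = 2.5532
k* = 2.5532^(1/0.75) ≈ 3.4896
y* = (k*)^α = 3.4896^0.25 ≈ 1.3668
c* = (1 − s)·y* = (1 − 0.24) × 1.3668 ≈ 1.0388

c* = 1.04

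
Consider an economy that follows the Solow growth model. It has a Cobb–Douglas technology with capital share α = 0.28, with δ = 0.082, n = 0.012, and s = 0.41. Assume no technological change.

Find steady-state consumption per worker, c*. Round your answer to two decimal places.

c* = 1.05

In steady state, investment equals break-even investment: s·k^α = (n + δ)·k.
Rearranging, k^(1−α) = s / (n + δ).
k^0.72 = 0.41 / (0.012 + 0.082) = 0.41 / 0.094 = 4.3617
k* = 4.3617^(1/0.72) ≈ 7.7341
y* = (k*)^α = 7.7341^0.28 ≈ 1.7732
c* = (1 − s)·y* = (1 − 0.41) × 1.7732 ≈ 1.0462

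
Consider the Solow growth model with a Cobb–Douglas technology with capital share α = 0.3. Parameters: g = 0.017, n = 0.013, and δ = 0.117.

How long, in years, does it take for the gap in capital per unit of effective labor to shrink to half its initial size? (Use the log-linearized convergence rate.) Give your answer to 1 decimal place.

Near the steady state the convergence rate is λ = (1 − α)(n + g + δ).
λ = (1 − 0.3) × 0.147 = 0.7 × 0.147 = 0.1029
Half-life = ln 2 / λ = 0.6931 / 0.1029 ≈ 6.74 years

t_½ ≈ 6.7 years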